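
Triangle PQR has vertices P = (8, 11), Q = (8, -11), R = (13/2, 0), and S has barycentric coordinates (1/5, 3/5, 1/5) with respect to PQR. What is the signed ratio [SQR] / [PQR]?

1/5

The signed ratio [SQR]/[PQR] equals the barycentric coordinate of S at vertex P, which is 1/5.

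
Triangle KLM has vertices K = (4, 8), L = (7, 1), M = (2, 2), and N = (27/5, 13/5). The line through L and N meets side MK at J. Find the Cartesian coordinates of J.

Barycentric coordinates of N with respect to KLM: (1/5, 3/5, 1/5).
On side MK the L-coordinate is zero; dropping N's L-weight 3/5 and renormalizing the remaining 1/5 : 1/5 gives weights 1/2, 1/2 on M, K.
J = (1/2)·(2, 2) + (1/2)·(4, 8) = (3, 5).

(3, 5)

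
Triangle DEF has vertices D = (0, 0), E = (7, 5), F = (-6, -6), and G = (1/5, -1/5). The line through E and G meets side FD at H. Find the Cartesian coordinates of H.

(-3/2, -3/2)

Barycentric coordinates of G with respect to DEF: (3/5, 1/5, 1/5).
On side FD the E-coordinate is zero; dropping G's E-weight 1/5 and renormalizing the remaining 1/5 : 3/5 gives weights 1/4, 3/4 on F, D.
H = (1/4)·(-6, -6) + (3/4)·(0, 0) = (-3/2, -3/2).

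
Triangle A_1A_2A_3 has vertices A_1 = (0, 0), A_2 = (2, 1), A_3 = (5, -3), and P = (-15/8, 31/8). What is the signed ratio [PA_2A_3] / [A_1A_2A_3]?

5/8

[A_1A_2A_3] = ½·(0·(1−(-3)) + 2·(-3−0) + 5·(0−1)) = ½·(0 − 6 − 5) = -11/2.
[PA_2A_3] = ½·((-15/8)·(1−(-3)) + 2·(-3−(31/8)) + 5·(31/8−1)) = ½·(-15/2 − 55/4 + 115/8) = -55/16, so the ratio is (-55/16)/(-11/2) = 5/8.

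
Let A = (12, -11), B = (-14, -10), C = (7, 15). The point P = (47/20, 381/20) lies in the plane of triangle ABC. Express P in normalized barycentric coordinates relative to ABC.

Signed area of the reference triangle: [ABC] = ½·(12·(-10−15) + (-14)·(15−(-11)) + 7·(-11−(-10))) = ½·(-300 − 364 − 7) = -671/2.
[PBC] = ½·((47/20)·(-10−15) + (-14)·(15−(381/20)) + 7·(381/20−(-10))) = ½·(-235/4 + 567/10 + 4067/20) = 2013/20, so the A-coordinate is (2013/20)/(-671/2) = -3/10.
[APC] = ½·(12·(381/20−15) + (47/20)·(15−(-11)) + 7·(-11−(381/20))) = ½·(243/5 + 611/10 − 4207/20) = -2013/40, so the B-coordinate is 3/20.
[ABP] = ½·(12·(-10−(381/20)) + (-14)·(381/20−(-11)) + (47/20)·(-11−(-10))) = ½·(-1743/5 − 4207/10 − 47/20) = -15433/40, so the C-coordinate is 23/20.

(-3/10, 3/20, 23/20)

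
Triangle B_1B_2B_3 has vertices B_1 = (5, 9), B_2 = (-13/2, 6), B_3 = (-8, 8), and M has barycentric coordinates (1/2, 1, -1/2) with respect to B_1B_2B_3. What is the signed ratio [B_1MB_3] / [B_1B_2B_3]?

The signed ratio [B_1MB_3]/[B_1B_2B_3] equals the barycentric coordinate of M at vertex B_2, which is 1.

1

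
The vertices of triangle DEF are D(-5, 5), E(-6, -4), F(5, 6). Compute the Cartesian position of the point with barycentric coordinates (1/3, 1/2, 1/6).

(-23/6, 2/3)

G = (1/3)·D + (1/2)·E + (1/6)·F.
x-coordinate: (1/3)·(-5) + (1/2)·(-6) + (1/6)·5 = -23/6.
y-coordinate: (1/3)·5 + (1/2)·(-4) + (1/6)·6 = 2/3.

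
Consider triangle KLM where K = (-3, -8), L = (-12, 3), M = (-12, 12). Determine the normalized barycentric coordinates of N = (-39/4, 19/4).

Signed area of the reference triangle: [KLM] = ½·((-3)·(3−12) + (-12)·(12−(-8)) + (-12)·(-8−3)) = ½·(27 − 240 + 132) = -81/2.
[NLM] = ½·((-39/4)·(3−12) + (-12)·(12−(19/4)) + (-12)·(19/4−3)) = ½·(351/4 − 87 − 21) = -81/8, so the K-coordinate is (-81/8)/(-81/2) = 1/4.
[KNM] = ½·((-3)·(19/4−12) + (-39/4)·(12−(-8)) + (-12)·(-8−(19/4))) = ½·(87/4 − 195 + 153) = -81/8, so the L-coordinate is 1/4.
[KLN] = ½·((-3)·(3−(19/4)) + (-12)·(19/4−(-8)) + (-39/4)·(-8−3)) = ½·(21/4 − 153 + 429/4) = -81/4, so the M-coordinate is 1/2.
Check: 1/4 + 1/4 + 1/2 = 1.

(1/4, 1/4, 1/2)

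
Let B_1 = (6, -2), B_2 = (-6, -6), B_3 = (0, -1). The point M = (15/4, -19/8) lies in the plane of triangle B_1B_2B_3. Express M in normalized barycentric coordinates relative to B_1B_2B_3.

(3/4, 1/8, 1/8)

Signed area of the reference triangle: [B_1B_2B_3] = ½·(6·(-6−(-1)) + (-6)·(-1−(-2)) + 0·(-2−(-6))) = ½·(-30 − 6 + 0) = -18.
[MB_2B_3] = ½·((15/4)·(-6−(-1)) + (-6)·(-1−(-19/8)) + 0·(-19/8−(-6))) = ½·(-75/4 − 33/4 + 0) = -27/2, so the B_1-coordinate is (-27/2)/(-18) = 3/4.
[B_1MB_3] = ½·(6·(-19/8−(-1)) + (15/4)·(-1−(-2)) + 0·(-2−(-19/8))) = ½·(-33/4 + 15/4 + 0) = -9/4, so the B_2-coordinate is 1/8.
[B_1B_2M] = ½·(6·(-6−(-19/8)) + (-6)·(-19/8−(-2)) + (15/4)·(-2−(-6))) = ½·(-87/4 + 9/4 + 15) = -9/4, so the B_3-coordinate is 1/8.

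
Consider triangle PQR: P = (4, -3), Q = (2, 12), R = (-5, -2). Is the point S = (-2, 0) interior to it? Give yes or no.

yes

Barycentric coordinates of S: (4/19, 3/19, 12/19).
The three coordinates are positive, positive, positive; a point is interior exactly when all three are positive.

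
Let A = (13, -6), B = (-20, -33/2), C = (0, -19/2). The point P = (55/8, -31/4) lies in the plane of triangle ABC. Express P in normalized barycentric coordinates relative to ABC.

(5/8, 1/16, 5/16)

Signed area of the reference triangle: [ABC] = ½·(13·(-33/2−(-19/2)) + (-20)·(-19/2−(-6)) + 0·(-6−(-33/2))) = ½·(-91 + 70 + 0) = -21/2.
[PBC] = ½·((55/8)·(-33/2−(-19/2)) + (-20)·(-19/2−(-31/4)) + 0·(-31/4−(-33/2))) = ½·(-385/8 + 35 + 0) = -105/16, so the A-coordinate is (-105/16)/(-21/2) = 5/8.
[APC] = ½·(13·(-31/4−(-19/2)) + (55/8)·(-19/2−(-6)) + 0·(-6−(-31/4))) = ½·(91/4 − 385/16 + 0) = -21/32, so the B-coordinate is 1/16.
[ABP] = ½·(13·(-33/2−(-31/4)) + (-20)·(-31/4−(-6)) + (55/8)·(-6−(-33/2))) = ½·(-455/4 + 35 + 1155/16) = -105/32, so the C-coordinate is 5/16.
Check: 5/8 + 1/16 + 5/16 = 1.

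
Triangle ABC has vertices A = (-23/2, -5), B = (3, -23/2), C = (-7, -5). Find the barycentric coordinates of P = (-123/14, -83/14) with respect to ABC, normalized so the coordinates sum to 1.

(5/7, 1/7, 1/7)

Signed area of the reference triangle: [ABC] = ½·((-23/2)·(-23/2−(-5)) + 3·(-5−(-5)) + (-7)·(-5−(-23/2))) = ½·(299/4 + 0 − 91/2) = 117/8.
[PBC] = ½·((-123/14)·(-23/2−(-5)) + 3·(-5−(-83/14)) + (-7)·(-83/14−(-23/2))) = ½·(1599/28 + 39/14 − 39) = 585/56, so the A-coordinate is (585/56)/(117/8) = 5/7.
[APC] = ½·((-23/2)·(-83/14−(-5)) + (-123/14)·(-5−(-5)) + (-7)·(-5−(-83/14))) = ½·(299/28 + 0 − 13/2) = 117/56, so the B-coordinate is 1/7.
[ABP] = ½·((-23/2)·(-23/2−(-83/14)) + 3·(-83/14−(-5)) + (-123/14)·(-5−(-23/2))) = ½·(897/14 − 39/14 − 1599/28) = 117/56, so the C-coordinate is 1/7.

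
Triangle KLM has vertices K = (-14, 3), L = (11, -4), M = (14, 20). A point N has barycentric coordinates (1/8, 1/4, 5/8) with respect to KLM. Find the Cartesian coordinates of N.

(39/4, 95/8)

N = (1/8)·K + (1/4)·L + (5/8)·M.
x-coordinate: (1/8)·(-14) + (1/4)·11 + (5/8)·14 = 39/4.
y-coordinate: (1/8)·3 + (1/4)·(-4) + (5/8)·20 = 95/8.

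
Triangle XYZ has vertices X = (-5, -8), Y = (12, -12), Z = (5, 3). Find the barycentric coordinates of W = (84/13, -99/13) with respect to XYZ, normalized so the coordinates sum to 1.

Signed area of the reference triangle: [XYZ] = ½·((-5)·(-12−3) + 12·(3−(-8)) + 5·(-8−(-12))) = ½·(75 + 132 + 20) = 227/2.
[WYZ] = ½·((84/13)·(-12−3) + 12·(3−(-99/13)) + 5·(-99/13−(-12))) = ½·(-1260/13 + 1656/13 + 285/13) = 681/26, so the X-coordinate is (681/26)/(227/2) = 3/13.
[XWZ] = ½·((-5)·(-99/13−3) + (84/13)·(3−(-8)) + 5·(-8−(-99/13))) = ½·(690/13 + 924/13 − 25/13) = 1589/26, so the Y-coordinate is 7/13.
[XYW] = ½·((-5)·(-12−(-99/13)) + 12·(-99/13−(-8)) + (84/13)·(-8−(-12))) = ½·(285/13 + 60/13 + 336/13) = 681/26, so the Z-coordinate is 3/13.
Check: 3/13 + 7/13 + 3/13 = 1.

(3/13, 7/13, 3/13)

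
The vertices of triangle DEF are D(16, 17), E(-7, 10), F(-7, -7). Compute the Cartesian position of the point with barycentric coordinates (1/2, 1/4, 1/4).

(9/2, 37/4)

G = (1/2)·D + (1/4)·E + (1/4)·F.
x-coordinate: (1/2)·16 + (1/4)·(-7) + (1/4)·(-7) = 9/2.
y-coordinate: (1/2)·17 + (1/4)·10 + (1/4)·(-7) = 37/4.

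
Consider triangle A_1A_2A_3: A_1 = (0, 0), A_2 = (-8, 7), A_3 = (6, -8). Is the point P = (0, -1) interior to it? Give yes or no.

Barycentric coordinates of P: (4/11, 3/11, 4/11).
The three coordinates are positive, positive, positive; a point is interior exactly when all three are positive.

yes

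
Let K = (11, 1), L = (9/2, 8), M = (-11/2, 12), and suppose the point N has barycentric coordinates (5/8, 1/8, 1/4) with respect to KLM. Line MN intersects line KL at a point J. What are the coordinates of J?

(119/12, 13/6)

Line MN meets KL where the M-coordinate vanishes; zeroing N's M-weight and renormalizing leaves K, L-weights 5/8 : 1/8 → (5/6, 1/6).
So J = (5/6)·K + (1/6)·L = (119/12, 13/6).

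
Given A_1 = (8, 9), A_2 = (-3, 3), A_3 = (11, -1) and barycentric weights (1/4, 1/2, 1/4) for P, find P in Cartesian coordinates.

P = (1/4)·A_1 + (1/2)·A_2 + (1/4)·A_3.
x-coordinate: (1/4)·8 + (1/2)·(-3) + (1/4)·11 = 13/4.
y-coordinate: (1/4)·9 + (1/2)·3 + (1/4)·(-1) = 7/2.

(13/4, 7/2)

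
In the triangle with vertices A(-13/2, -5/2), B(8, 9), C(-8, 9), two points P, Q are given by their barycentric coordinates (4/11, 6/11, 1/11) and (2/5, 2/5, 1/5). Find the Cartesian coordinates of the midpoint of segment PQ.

Barycentric coordinates of the midpoint are the average: (21/55, 26/55, 8/55).
Converting: (21/55)·A + (26/55)·B + (8/55)·C = (3/22, 507/110).

(3/22, 507/110)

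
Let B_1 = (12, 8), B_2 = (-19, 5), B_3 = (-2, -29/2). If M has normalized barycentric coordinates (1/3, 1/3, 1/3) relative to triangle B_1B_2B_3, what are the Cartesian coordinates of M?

(-3, -1/2)

M = (1/3)·B_1 + (1/3)·B_2 + (1/3)·B_3.
x-coordinate: (1/3)·12 + (1/3)·(-19) + (1/3)·(-2) = -3.
y-coordinate: (1/3)·8 + (1/3)·5 + (1/3)·(-29/2) = -1/2.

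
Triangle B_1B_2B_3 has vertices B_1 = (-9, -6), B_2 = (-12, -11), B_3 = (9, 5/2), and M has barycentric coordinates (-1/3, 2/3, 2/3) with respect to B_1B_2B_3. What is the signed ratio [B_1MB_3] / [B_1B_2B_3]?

2/3

The signed ratio [B_1MB_3]/[B_1B_2B_3] equals the barycentric coordinate of M at vertex B_2, which is 2/3.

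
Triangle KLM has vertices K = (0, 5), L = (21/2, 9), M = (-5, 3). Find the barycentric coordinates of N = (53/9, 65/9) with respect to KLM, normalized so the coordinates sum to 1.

Signed area of the reference triangle: [KLM] = ½·(0·(9−3) + (21/2)·(3−5) + (-5)·(5−9)) = ½·(0 − 21 + 20) = -1/2.
[NLM] = ½·((53/9)·(9−3) + (21/2)·(3−(65/9)) + (-5)·(65/9−9)) = ½·(106/3 − 133/3 + 80/9) = -1/18, so the K-coordinate is (-1/18)/(-1/2) = 1/9.
[KNM] = ½·(0·(65/9−3) + (53/9)·(3−5) + (-5)·(5−(65/9))) = ½·(0 − 106/9 + 100/9) = -1/3, so the L-coordinate is 2/3.
[KLN] = ½·(0·(9−(65/9)) + (21/2)·(65/9−5) + (53/9)·(5−9)) = ½·(0 + 70/3 − 212/9) = -1/9, so the M-coordinate is 2/9.
Check: 1/9 + 2/3 + 2/9 = 1.

(1/9, 2/3, 2/9)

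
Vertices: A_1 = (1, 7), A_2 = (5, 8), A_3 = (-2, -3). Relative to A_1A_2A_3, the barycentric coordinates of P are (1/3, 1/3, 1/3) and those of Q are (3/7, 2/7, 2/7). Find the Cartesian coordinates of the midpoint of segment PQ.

Barycentric coordinates of the midpoint are the average: (8/21, 13/42, 13/42).
Converting: (8/21)·A_1 + (13/42)·A_2 + (13/42)·A_3 = (55/42, 59/14).

(55/42, 59/14)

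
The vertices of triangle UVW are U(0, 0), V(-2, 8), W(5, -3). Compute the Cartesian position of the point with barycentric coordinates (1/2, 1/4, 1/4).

(3/4, 5/4)

P = (1/2)·U + (1/4)·V + (1/4)·W.
x-coordinate: (1/2)·0 + (1/4)·(-2) + (1/4)·5 = 3/4.
y-coordinate: (1/2)·0 + (1/4)·8 + (1/4)·(-3) = 5/4.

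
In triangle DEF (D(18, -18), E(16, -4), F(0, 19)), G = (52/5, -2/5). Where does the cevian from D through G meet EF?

(16/3, 34/3)

Barycentric coordinates of G with respect to DEF: (2/5, 1/5, 2/5).
On side EF the D-coordinate is zero; dropping G's D-weight 2/5 and renormalizing the remaining 1/5 : 2/5 gives weights 1/3, 2/3 on E, F.
H = (1/3)·(16, -4) + (2/3)·(0, 19) = (16/3, 34/3).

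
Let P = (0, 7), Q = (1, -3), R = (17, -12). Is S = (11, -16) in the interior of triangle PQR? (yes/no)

no

Barycentric coordinates of S: (-118/151, 182/151, 87/151).
The three coordinates are negative, positive, positive; a point is interior exactly when all three are positive.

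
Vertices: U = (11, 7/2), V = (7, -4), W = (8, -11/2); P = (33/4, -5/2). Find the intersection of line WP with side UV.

Barycentric coordinates of P with respect to UVW: (1/4, 1/2, 1/4).
On side UV the W-coordinate is zero; dropping P's W-weight 1/4 and renormalizing the remaining 1/4 : 1/2 gives weights 1/3, 2/3 on U, V.
Q = (1/3)·(11, 7/2) + (2/3)·(7, -4) = (25/3, -3/2).

(25/3, -3/2)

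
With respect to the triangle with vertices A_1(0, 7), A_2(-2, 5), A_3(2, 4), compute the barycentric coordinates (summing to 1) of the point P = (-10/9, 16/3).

(2/9, 2/3, 1/9)

Signed area of the reference triangle: [A_1A_2A_3] = ½·(0·(5−4) + (-2)·(4−7) + 2·(7−5)) = ½·(0 + 6 + 4) = 5.
[PA_2A_3] = ½·((-10/9)·(5−4) + (-2)·(4−(16/3)) + 2·(16/3−5)) = ½·(-10/9 + 8/3 + 2/3) = 10/9, so the A_1-coordinate is (10/9)/5 = 2/9.
[A_1PA_3] = ½·(0·(16/3−4) + (-10/9)·(4−7) + 2·(7−(16/3))) = ½·(0 + 10/3 + 10/3) = 10/3, so the A_2-coordinate is 2/3.
[A_1A_2P] = ½·(0·(5−(16/3)) + (-2)·(16/3−7) + (-10/9)·(7−5)) = ½·(0 + 10/3 − 20/9) = 5/9, so the A_3-coordinate is 1/9.
Check: 2/9 + 2/3 + 1/9 = 1.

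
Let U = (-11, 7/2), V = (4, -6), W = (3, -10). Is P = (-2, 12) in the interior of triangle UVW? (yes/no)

no

Barycentric coordinates of P: (84/139, 481/139, -426/139).
The three coordinates are positive, positive, negative; a point is interior exactly when all three are positive.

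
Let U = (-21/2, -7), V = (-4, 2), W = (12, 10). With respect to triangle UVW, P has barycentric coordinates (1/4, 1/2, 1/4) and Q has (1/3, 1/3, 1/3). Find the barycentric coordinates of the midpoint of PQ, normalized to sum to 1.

Since both coordinate triples sum to 1, the midpoint's barycentrics are the componentwise average.
(1/4+1/3)/2 = 7/24; similarly 5/12 and 7/24.

(7/24, 5/12, 7/24)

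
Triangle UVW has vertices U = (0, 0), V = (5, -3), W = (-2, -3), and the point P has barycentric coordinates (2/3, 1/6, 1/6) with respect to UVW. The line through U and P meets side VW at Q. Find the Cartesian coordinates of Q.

(3/2, -3)

Line UP meets VW where the U-coordinate vanishes; zeroing P's U-weight and renormalizing leaves V, W-weights 1/6 : 1/6 → (1/2, 1/2).
So Q = (1/2)·V + (1/2)·W = (3/2, -3).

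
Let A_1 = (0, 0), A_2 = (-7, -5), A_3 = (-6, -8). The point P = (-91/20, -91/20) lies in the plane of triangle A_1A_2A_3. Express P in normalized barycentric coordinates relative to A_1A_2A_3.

Signed area of the reference triangle: [A_1A_2A_3] = ½·(0·(-5−(-8)) + (-7)·(-8−0) + (-6)·(0−(-5))) = ½·(0 + 56 − 30) = 13.
[PA_2A_3] = ½·((-91/20)·(-5−(-8)) + (-7)·(-8−(-91/20)) + (-6)·(-91/20−(-5))) = ½·(-273/20 + 483/20 − 27/10) = 39/10, so the A_1-coordinate is (39/10)/13 = 3/10.
[A_1PA_3] = ½·(0·(-91/20−(-8)) + (-91/20)·(-8−0) + (-6)·(0−(-91/20))) = ½·(0 + 182/5 − 273/10) = 91/20, so the A_2-coordinate is 7/20.
[A_1A_2P] = ½·(0·(-5−(-91/20)) + (-7)·(-91/20−0) + (-91/20)·(0−(-5))) = ½·(0 + 637/20 − 91/4) = 91/20, so the A_3-coordinate is 7/20.

(3/10, 7/20, 7/20)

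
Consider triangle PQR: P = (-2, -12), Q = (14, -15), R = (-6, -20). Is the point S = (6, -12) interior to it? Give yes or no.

no

Barycentric coordinates of S: (5/7, 16/35, -6/35).
The three coordinates are positive, positive, negative; a point is interior exactly when all three are positive.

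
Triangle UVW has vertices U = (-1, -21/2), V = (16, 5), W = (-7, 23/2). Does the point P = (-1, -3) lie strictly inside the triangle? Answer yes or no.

yes

Barycentric coordinates of P: (589/934, 45/467, 255/934).
The three coordinates are positive, positive, positive; a point is interior exactly when all three are positive.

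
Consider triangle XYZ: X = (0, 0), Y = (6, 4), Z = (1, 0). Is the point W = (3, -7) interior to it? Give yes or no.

no

Barycentric coordinates of W: (-43/4, -7/4, 27/2).
The three coordinates are negative, negative, positive; a point is interior exactly when all three are positive.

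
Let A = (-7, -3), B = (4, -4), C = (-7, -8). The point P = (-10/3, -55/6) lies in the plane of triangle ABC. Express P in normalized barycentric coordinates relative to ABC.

Signed area of the reference triangle: [ABC] = ½·((-7)·(-4−(-8)) + 4·(-8−(-3)) + (-7)·(-3−(-4))) = ½·(-28 − 20 − 7) = -55/2.
[PBC] = ½·((-10/3)·(-4−(-8)) + 4·(-8−(-55/6)) + (-7)·(-55/6−(-4))) = ½·(-40/3 + 14/3 + 217/6) = 55/4, so the A-coordinate is (55/4)/(-55/2) = -1/2.
[APC] = ½·((-7)·(-55/6−(-8)) + (-10/3)·(-8−(-3)) + (-7)·(-3−(-55/6))) = ½·(49/6 + 50/3 − 259/6) = -55/6, so the B-coordinate is 1/3.
[ABP] = ½·((-7)·(-4−(-55/6)) + 4·(-55/6−(-3)) + (-10/3)·(-3−(-4))) = ½·(-217/6 − 74/3 − 10/3) = -385/12, so the C-coordinate is 7/6.

(-1/2, 1/3, 7/6)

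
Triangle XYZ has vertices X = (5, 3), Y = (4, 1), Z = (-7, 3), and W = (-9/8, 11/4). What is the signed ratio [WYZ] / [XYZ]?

[XYZ] = ½·(5·(1−3) + 4·(3−3) + (-7)·(3−1)) = ½·(-10 + 0 − 14) = -12.
[WYZ] = ½·((-9/8)·(1−3) + 4·(3−(11/4)) + (-7)·(11/4−1)) = ½·(9/4 + 1 − 49/4) = -9/2, so the ratio is (-9/2)/(-12) = 3/8.

3/8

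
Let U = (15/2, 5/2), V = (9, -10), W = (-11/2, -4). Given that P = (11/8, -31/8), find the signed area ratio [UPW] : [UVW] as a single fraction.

[UVW] = ½·((15/2)·(-10−(-4)) + 9·(-4−(5/2)) + (-11/2)·(5/2−(-10))) = ½·(-45 − 117/2 − 275/4) = -689/8.
[UPW] = ½·((15/2)·(-31/8−(-4)) + (11/8)·(-4−(5/2)) + (-11/2)·(5/2−(-31/8))) = ½·(15/16 − 143/16 − 561/16) = -689/32, so the ratio is (-689/32)/(-689/8) = 1/4.

1/4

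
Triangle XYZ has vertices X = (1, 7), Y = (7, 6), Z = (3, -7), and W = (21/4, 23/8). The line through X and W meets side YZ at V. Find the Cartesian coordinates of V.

Barycentric coordinates of W with respect to XYZ: (1/8, 5/8, 1/4).
On side YZ the X-coordinate is zero; dropping W's X-weight 1/8 and renormalizing the remaining 5/8 : 1/4 gives weights 5/7, 2/7 on Y, Z.
V = (5/7)·(7, 6) + (2/7)·(3, -7) = (41/7, 16/7).

(41/7, 16/7)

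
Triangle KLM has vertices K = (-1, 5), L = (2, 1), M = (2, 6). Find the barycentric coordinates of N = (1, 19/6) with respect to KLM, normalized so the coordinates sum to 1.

(1/3, 1/2, 1/6)

Signed area of the reference triangle: [KLM] = ½·((-1)·(1−6) + 2·(6−5) + 2·(5−1)) = ½·(5 + 2 + 8) = 15/2.
[NLM] = ½·(1·(1−6) + 2·(6−(19/6)) + 2·(19/6−1)) = ½·(-5 + 17/3 + 13/3) = 5/2, so the K-coordinate is (5/2)/(15/2) = 1/3.
[KNM] = ½·((-1)·(19/6−6) + 1·(6−5) + 2·(5−(19/6))) = ½·(17/6 + 1 + 11/3) = 15/4, so the L-coordinate is 1/2.
[KLN] = ½·((-1)·(1−(19/6)) + 2·(19/6−5) + 1·(5−1)) = ½·(13/6 − 11/3 + 4) = 5/4, so the M-coordinate is 1/6.
Check: 1/3 + 1/2 + 1/6 = 1.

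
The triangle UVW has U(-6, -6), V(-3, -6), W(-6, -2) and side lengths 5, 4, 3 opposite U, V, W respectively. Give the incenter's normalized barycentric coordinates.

The incenter has barycentric coordinates proportional to the opposite side lengths: (5 : 4 : 3).
Normalizing by 5+4+3 = 12 gives (5/12, 1/3, 1/4).

(5/12, 1/3, 1/4)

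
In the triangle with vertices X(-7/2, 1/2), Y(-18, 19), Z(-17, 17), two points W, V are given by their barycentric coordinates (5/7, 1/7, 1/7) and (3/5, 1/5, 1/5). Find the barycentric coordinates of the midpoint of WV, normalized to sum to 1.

Since both coordinate triples sum to 1, the midpoint's barycentrics are the componentwise average.
(5/7+3/5)/2 = 23/35; similarly 6/35 and 6/35.

(23/35, 6/35, 6/35)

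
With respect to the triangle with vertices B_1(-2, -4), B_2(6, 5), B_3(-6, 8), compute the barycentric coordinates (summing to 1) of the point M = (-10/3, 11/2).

(1/6, 1/6, 2/3)

Signed area of the reference triangle: [B_1B_2B_3] = ½·((-2)·(5−8) + 6·(8−(-4)) + (-6)·(-4−5)) = ½·(6 + 72 + 54) = 66.
[MB_2B_3] = ½·((-10/3)·(5−8) + 6·(8−(11/2)) + (-6)·(11/2−5)) = ½·(10 + 15 − 3) = 11, so the B_1-coordinate is 11/66 = 1/6.
[B_1MB_3] = ½·((-2)·(11/2−8) + (-10/3)·(8−(-4)) + (-6)·(-4−(11/2))) = ½·(5 − 40 + 57) = 11, so the B_2-coordinate is 1/6.
[B_1B_2M] = ½·((-2)·(5−(11/2)) + 6·(11/2−(-4)) + (-10/3)·(-4−5)) = ½·(1 + 57 + 30) = 44, so the B_3-coordinate is 2/3.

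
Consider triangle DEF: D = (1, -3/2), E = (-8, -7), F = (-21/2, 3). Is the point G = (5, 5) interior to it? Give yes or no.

Barycentric coordinates of G: (128/83, -371/415, 146/415).
The three coordinates are positive, negative, positive; a point is interior exactly when all three are positive.

no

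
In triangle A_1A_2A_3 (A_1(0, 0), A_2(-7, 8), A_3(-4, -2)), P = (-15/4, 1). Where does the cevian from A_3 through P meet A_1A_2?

(-7/2, 4)

Barycentric coordinates of P with respect to A_1A_2A_3: (1/4, 1/4, 1/2).
On side A_1A_2 the A_3-coordinate is zero; dropping P's A_3-weight 1/2 and renormalizing the remaining 1/4 : 1/4 gives weights 1/2, 1/2 on A_1, A_2.
Q = (1/2)·(0, 0) + (1/2)·(-7, 8) = (-7/2, 4).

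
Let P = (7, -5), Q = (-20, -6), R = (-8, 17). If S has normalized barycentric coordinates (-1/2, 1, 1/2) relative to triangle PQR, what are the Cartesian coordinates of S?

S = (-1/2)·P + 1·Q + (1/2)·R.
x-coordinate: (-1/2)·7 + 1·(-20) + (1/2)·(-8) = -55/2.
y-coordinate: (-1/2)·(-5) + 1·(-6) + (1/2)·17 = 5.

(-55/2, 5)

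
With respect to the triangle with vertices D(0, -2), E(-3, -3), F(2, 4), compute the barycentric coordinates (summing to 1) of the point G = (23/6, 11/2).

Signed area of the reference triangle: [DEF] = ½·(0·(-3−4) + (-3)·(4−(-2)) + 2·(-2−(-3))) = ½·(0 − 18 + 2) = -8.
[GEF] = ½·((23/6)·(-3−4) + (-3)·(4−(11/2)) + 2·(11/2−(-3))) = ½·(-161/6 + 9/2 + 17) = -8/3, so the D-coordinate is (-8/3)/(-8) = 1/3.
[DGF] = ½·(0·(11/2−4) + (23/6)·(4−(-2)) + 2·(-2−(11/2))) = ½·(0 + 23 − 15) = 4, so the E-coordinate is -1/2.
[DEG] = ½·(0·(-3−(11/2)) + (-3)·(11/2−(-2)) + (23/6)·(-2−(-3))) = ½·(0 − 45/2 + 23/6) = -28/3, so the F-coordinate is 7/6.
Check: 1/3 − 1/2 + 7/6 = 1.

(1/3, -1/2, 7/6)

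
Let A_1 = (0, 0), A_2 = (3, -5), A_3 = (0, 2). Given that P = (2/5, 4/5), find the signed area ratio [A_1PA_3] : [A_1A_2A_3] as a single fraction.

[A_1A_2A_3] = ½·(0·(-5−2) + 3·(2−0) + 0·(0−(-5))) = ½·(0 + 6 + 0) = 3.
[A_1PA_3] = ½·(0·(4/5−2) + (2/5)·(2−0) + 0·(0−(4/5))) = ½·(0 + 4/5 + 0) = 2/5, so the ratio is (2/5)/3 = 2/15.

2/15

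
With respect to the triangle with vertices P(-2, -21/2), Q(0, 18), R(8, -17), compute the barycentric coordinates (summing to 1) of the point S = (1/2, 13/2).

Signed area of the reference triangle: [PQR] = ½·((-2)·(18−(-17)) + 0·(-17−(-21/2)) + 8·(-21/2−18)) = ½·(-70 + 0 − 228) = -149.
[SQR] = ½·((1/2)·(18−(-17)) + 0·(-17−(13/2)) + 8·(13/2−18)) = ½·(35/2 + 0 − 92) = -149/4, so the P-coordinate is (-149/4)/(-149) = 1/4.
[PSR] = ½·((-2)·(13/2−(-17)) + (1/2)·(-17−(-21/2)) + 8·(-21/2−(13/2))) = ½·(-47 − 13/4 − 136) = -745/8, so the Q-coordinate is 5/8.
[PQS] = ½·((-2)·(18−(13/2)) + 0·(13/2−(-21/2)) + (1/2)·(-21/2−18)) = ½·(-23 + 0 − 57/4) = -149/8, so the R-coordinate is 1/8.

(1/4, 5/8, 1/8)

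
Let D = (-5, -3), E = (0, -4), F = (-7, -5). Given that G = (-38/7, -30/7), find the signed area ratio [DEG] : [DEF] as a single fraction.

[DEF] = ½·((-5)·(-4−(-5)) + 0·(-5−(-3)) + (-7)·(-3−(-4))) = ½·(-5 + 0 − 7) = -6.
[DEG] = ½·((-5)·(-4−(-30/7)) + 0·(-30/7−(-3)) + (-38/7)·(-3−(-4))) = ½·(-10/7 + 0 − 38/7) = -24/7, so the ratio is (-24/7)/(-6) = 4/7.

4/7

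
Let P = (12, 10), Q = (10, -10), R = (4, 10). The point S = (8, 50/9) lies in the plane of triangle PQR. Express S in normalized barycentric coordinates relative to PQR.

Signed area of the reference triangle: [PQR] = ½·(12·(-10−10) + 10·(10−10) + 4·(10−(-10))) = ½·(-240 + 0 + 80) = -80.
[SQR] = ½·(8·(-10−10) + 10·(10−(50/9)) + 4·(50/9−(-10))) = ½·(-160 + 400/9 + 560/9) = -80/3, so the P-coordinate is (-80/3)/(-80) = 1/3.
[PSR] = ½·(12·(50/9−10) + 8·(10−10) + 4·(10−(50/9))) = ½·(-160/3 + 0 + 160/9) = -160/9, so the Q-coordinate is 2/9.
[PQS] = ½·(12·(-10−(50/9)) + 10·(50/9−10) + 8·(10−(-10))) = ½·(-560/3 − 400/9 + 160) = -320/9, so the R-coordinate is 4/9.
Check: 1/3 + 2/9 + 4/9 = 1.

(1/3, 2/9, 4/9)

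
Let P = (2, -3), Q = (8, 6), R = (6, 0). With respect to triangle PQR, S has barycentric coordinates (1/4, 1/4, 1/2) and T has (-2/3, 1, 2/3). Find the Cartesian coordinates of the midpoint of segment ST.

Barycentric coordinates of the midpoint are the average: (-5/24, 5/8, 7/12).
Converting: (-5/24)·P + (5/8)·Q + (7/12)·R = (97/12, 35/8).

(97/12, 35/8)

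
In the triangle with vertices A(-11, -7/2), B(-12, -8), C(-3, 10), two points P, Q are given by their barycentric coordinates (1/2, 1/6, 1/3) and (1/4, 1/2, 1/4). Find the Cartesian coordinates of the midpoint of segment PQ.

Barycentric coordinates of the midpoint are the average: (3/8, 1/3, 7/24).
Converting: (3/8)·A + (1/3)·B + (7/24)·C = (-9, -17/16).

(-9, -17/16)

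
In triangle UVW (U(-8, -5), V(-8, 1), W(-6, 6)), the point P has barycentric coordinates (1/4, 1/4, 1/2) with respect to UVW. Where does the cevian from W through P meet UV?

(-8, -2)

Line WP meets UV where the W-coordinate vanishes; zeroing P's W-weight and renormalizing leaves U, V-weights 1/4 : 1/4 → (1/2, 1/2).
So Q = (1/2)·U + (1/2)·V = (-8, -2).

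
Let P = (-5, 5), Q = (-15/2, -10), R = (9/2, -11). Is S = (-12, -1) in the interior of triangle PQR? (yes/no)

no

Barycentric coordinates of S: (207/365, 338/365, -36/73).
The three coordinates are positive, positive, negative; a point is interior exactly when all three are positive.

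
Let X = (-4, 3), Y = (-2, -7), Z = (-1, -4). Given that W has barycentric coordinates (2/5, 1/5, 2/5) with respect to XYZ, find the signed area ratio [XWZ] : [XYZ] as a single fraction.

1/5

The signed ratio [XWZ]/[XYZ] equals the barycentric coordinate of W at vertex Y, which is 1/5.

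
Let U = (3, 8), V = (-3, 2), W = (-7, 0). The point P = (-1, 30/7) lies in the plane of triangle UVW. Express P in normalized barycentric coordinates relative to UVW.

Signed area of the reference triangle: [UVW] = ½·(3·(2−0) + (-3)·(0−8) + (-7)·(8−2)) = ½·(6 + 24 − 42) = -6.
[PVW] = ½·((-1)·(2−0) + (-3)·(0−(30/7)) + (-7)·(30/7−2)) = ½·(-2 + 90/7 − 16) = -18/7, so the U-coordinate is (-18/7)/(-6) = 3/7.
[UPW] = ½·(3·(30/7−0) + (-1)·(0−8) + (-7)·(8−(30/7))) = ½·(90/7 + 8 − 26) = -18/7, so the V-coordinate is 3/7.
[UVP] = ½·(3·(2−(30/7)) + (-3)·(30/7−8) + (-1)·(8−2)) = ½·(-48/7 + 78/7 − 6) = -6/7, so the W-coordinate is 1/7.
Check: 3/7 + 3/7 + 1/7 = 1.

(3/7, 3/7, 1/7)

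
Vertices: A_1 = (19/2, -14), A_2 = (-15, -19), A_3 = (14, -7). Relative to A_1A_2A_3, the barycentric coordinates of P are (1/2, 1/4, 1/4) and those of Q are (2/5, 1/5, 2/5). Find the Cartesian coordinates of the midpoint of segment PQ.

(109/20, -257/20)

Barycentric coordinates of the midpoint are the average: (9/20, 9/40, 13/40).
Converting: (9/20)·A_1 + (9/40)·A_2 + (13/40)·A_3 = (109/20, -257/20).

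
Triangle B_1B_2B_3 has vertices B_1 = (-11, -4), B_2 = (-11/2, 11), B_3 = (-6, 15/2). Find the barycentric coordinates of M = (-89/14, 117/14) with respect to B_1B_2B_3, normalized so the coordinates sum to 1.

Signed area of the reference triangle: [B_1B_2B_3] = ½·((-11)·(11−(15/2)) + (-11/2)·(15/2−(-4)) + (-6)·(-4−11)) = ½·(-77/2 − 253/4 + 90) = -47/8.
[MB_2B_3] = ½·((-89/14)·(11−(15/2)) + (-11/2)·(15/2−(117/14)) + (-6)·(117/14−11)) = ½·(-89/4 + 33/7 + 111/7) = -47/56, so the B_1-coordinate is (-47/56)/(-47/8) = 1/7.
[B_1MB_3] = ½·((-11)·(117/14−(15/2)) + (-89/14)·(15/2−(-4)) + (-6)·(-4−(117/14))) = ½·(-66/7 − 2047/28 + 519/7) = -235/56, so the B_2-coordinate is 5/7.
[B_1B_2M] = ½·((-11)·(11−(117/14)) + (-11/2)·(117/14−(-4)) + (-89/14)·(-4−11)) = ½·(-407/14 − 1903/28 + 1335/14) = -47/56, so the B_3-coordinate is 1/7.
Check: 1/7 + 5/7 + 1/7 = 1.

(1/7, 5/7, 1/7)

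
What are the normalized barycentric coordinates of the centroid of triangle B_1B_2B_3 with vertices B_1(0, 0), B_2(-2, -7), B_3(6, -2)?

The centroid is the average of the vertices, so each weight is 1/3.

(1/3, 1/3, 1/3)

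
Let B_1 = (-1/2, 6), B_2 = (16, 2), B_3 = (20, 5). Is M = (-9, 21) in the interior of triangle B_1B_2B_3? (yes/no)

no

Barycentric coordinates of M: (302/131, -598/131, 427/131).
The three coordinates are positive, negative, positive; a point is interior exactly when all three are positive.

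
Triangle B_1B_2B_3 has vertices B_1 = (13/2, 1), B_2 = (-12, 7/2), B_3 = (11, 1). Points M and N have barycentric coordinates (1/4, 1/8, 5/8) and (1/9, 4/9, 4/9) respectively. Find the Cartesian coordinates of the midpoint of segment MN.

Barycentric coordinates of the midpoint are the average: (13/72, 41/144, 77/144).
Converting: (13/72)·B_1 + (41/144)·B_2 + (77/144)·B_3 = (131/36, 493/288).

(131/36, 493/288)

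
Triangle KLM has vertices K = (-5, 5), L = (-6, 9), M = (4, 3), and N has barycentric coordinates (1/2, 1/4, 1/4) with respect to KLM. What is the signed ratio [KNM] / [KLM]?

The signed ratio [KNM]/[KLM] equals the barycentric coordinate of N at vertex L, which is 1/4.

1/4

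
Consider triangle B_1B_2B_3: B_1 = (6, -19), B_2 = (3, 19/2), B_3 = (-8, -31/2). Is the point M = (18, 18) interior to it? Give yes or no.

Barycentric coordinates of M: (563/777, 160/111, -302/259).
The three coordinates are positive, positive, negative; a point is interior exactly when all three are positive.

no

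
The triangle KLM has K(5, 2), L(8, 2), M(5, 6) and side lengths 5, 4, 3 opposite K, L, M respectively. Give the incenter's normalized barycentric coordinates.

The incenter has barycentric coordinates proportional to the opposite side lengths: (5 : 4 : 3).
Normalizing by 5+4+3 = 12 gives (5/12, 1/3, 1/4).

(5/12, 1/3, 1/4)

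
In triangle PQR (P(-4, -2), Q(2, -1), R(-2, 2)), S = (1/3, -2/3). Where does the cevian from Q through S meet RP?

(-3, 0)

Barycentric coordinates of S with respect to PQR: (1/6, 2/3, 1/6).
On side RP the Q-coordinate is zero; dropping S's Q-weight 2/3 and renormalizing the remaining 1/6 : 1/6 gives weights 1/2, 1/2 on R, P.
T = (1/2)·(-2, 2) + (1/2)·(-4, -2) = (-3, 0).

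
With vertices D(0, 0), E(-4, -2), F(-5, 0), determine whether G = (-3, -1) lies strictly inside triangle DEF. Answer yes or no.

yes

Barycentric coordinates of G: (3/10, 1/2, 1/5).
The three coordinates are positive, positive, positive; a point is interior exactly when all three are positive.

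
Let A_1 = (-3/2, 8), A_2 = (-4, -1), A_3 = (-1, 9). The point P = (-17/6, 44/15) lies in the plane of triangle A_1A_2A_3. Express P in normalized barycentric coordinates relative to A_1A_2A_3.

(1/15, 3/5, 1/3)

Signed area of the reference triangle: [A_1A_2A_3] = ½·((-3/2)·(-1−9) + (-4)·(9−8) + (-1)·(8−(-1))) = ½·(15 − 4 − 9) = 1.
[PA_2A_3] = ½·((-17/6)·(-1−9) + (-4)·(9−(44/15)) + (-1)·(44/15−(-1))) = ½·(85/3 − 364/15 − 59/15) = 1/15, so the A_1-coordinate is (1/15)/1 = 1/15.
[A_1PA_3] = ½·((-3/2)·(44/15−9) + (-17/6)·(9−8) + (-1)·(8−(44/15))) = ½·(91/10 − 17/6 − 76/15) = 3/5, so the A_2-coordinate is 3/5.
[A_1A_2P] = ½·((-3/2)·(-1−(44/15)) + (-4)·(44/15−8) + (-17/6)·(8−(-1))) = ½·(59/10 + 304/15 − 51/2) = 1/3, so the A_3-coordinate is 1/3.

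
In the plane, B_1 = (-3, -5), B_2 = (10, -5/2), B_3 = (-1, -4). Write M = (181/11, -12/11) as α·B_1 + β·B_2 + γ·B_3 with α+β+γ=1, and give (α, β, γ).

Signed area of the reference triangle: [B_1B_2B_3] = ½·((-3)·(-5/2−(-4)) + 10·(-4−(-5)) + (-1)·(-5−(-5/2))) = ½·(-9/2 + 10 + 5/2) = 4.
[MB_2B_3] = ½·((181/11)·(-5/2−(-4)) + 10·(-4−(-12/11)) + (-1)·(-12/11−(-5/2))) = ½·(543/22 − 320/11 − 31/22) = -32/11, so the B_1-coordinate is (-32/11)/4 = -8/11.
[B_1MB_3] = ½·((-3)·(-12/11−(-4)) + (181/11)·(-4−(-5)) + (-1)·(-5−(-12/11))) = ½·(-96/11 + 181/11 + 43/11) = 64/11, so the B_2-coordinate is 16/11.
[B_1B_2M] = ½·((-3)·(-5/2−(-12/11)) + 10·(-12/11−(-5)) + (181/11)·(-5−(-5/2))) = ½·(93/22 + 430/11 − 905/22) = 12/11, so the B_3-coordinate is 3/11.

(-8/11, 16/11, 3/11)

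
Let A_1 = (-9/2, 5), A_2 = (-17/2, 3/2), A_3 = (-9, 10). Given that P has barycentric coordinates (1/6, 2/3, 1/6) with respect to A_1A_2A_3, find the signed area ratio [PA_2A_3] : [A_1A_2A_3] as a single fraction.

1/6

The signed ratio [PA_2A_3]/[A_1A_2A_3] equals the barycentric coordinate of P at vertex A_1, which is 1/6.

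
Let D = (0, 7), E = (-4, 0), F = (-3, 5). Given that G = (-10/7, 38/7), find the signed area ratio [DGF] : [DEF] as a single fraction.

1/7

[DEF] = ½·(0·(0−5) + (-4)·(5−7) + (-3)·(7−0)) = ½·(0 + 8 − 21) = -13/2.
[DGF] = ½·(0·(38/7−5) + (-10/7)·(5−7) + (-3)·(7−(38/7))) = ½·(0 + 20/7 − 33/7) = -13/14, so the ratio is (-13/14)/(-13/2) = 1/7.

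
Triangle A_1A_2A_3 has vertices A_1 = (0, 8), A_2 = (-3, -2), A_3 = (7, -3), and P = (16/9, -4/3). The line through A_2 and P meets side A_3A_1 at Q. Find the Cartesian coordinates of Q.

Barycentric coordinates of P with respect to A_1A_2A_3: (1/9, 4/9, 4/9).
On side A_3A_1 the A_2-coordinate is zero; dropping P's A_2-weight 4/9 and renormalizing the remaining 4/9 : 1/9 gives weights 4/5, 1/5 on A_3, A_1.
Q = (4/5)·(7, -3) + (1/5)·(0, 8) = (28/5, -4/5).

(28/5, -4/5)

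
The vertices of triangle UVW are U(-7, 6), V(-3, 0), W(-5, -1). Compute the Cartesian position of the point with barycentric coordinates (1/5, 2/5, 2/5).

(-23/5, 4/5)

P = (1/5)·U + (2/5)·V + (2/5)·W.
x-coordinate: (1/5)·(-7) + (2/5)·(-3) + (2/5)·(-5) = -23/5.
y-coordinate: (1/5)·6 + (2/5)·0 + (2/5)·(-1) = 4/5.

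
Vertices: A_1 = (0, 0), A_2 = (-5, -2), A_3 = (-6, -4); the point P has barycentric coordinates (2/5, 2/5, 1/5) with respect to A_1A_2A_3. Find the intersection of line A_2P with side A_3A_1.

Line A_2P meets A_3A_1 where the A_2-coordinate vanishes; zeroing P's A_2-weight and renormalizing leaves A_3, A_1-weights 1/5 : 2/5 → (1/3, 2/3).
So Q = (1/3)·A_3 + (2/3)·A_1 = (-2, -4/3).

(-2, -4/3)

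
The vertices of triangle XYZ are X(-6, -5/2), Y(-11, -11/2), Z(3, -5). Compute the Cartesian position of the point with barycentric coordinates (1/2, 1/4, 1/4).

(-5, -31/8)

W = (1/2)·X + (1/4)·Y + (1/4)·Z.
x-coordinate: (1/2)·(-6) + (1/4)·(-11) + (1/4)·3 = -5.
y-coordinate: (1/2)·(-5/2) + (1/4)·(-11/2) + (1/4)·(-5) = -31/8.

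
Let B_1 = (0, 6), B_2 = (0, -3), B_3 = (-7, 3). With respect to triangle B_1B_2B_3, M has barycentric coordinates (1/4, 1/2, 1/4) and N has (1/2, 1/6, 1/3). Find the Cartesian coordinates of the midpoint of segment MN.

(-49/24, 17/8)

Barycentric coordinates of the midpoint are the average: (3/8, 1/3, 7/24).
Converting: (3/8)·B_1 + (1/3)·B_2 + (7/24)·B_3 = (-49/24, 17/8).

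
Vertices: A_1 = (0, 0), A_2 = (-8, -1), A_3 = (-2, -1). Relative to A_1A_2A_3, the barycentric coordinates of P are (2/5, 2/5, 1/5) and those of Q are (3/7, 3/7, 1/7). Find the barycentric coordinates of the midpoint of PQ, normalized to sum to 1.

(29/70, 29/70, 6/35)

Since both coordinate triples sum to 1, the midpoint's barycentrics are the componentwise average.
(2/5+3/7)/2 = 29/70; similarly 29/70 and 6/35.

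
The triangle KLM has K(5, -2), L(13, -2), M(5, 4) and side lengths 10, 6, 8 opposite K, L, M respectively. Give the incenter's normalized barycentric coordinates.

(5/12, 1/4, 1/3)

The incenter has barycentric coordinates proportional to the opposite side lengths: (10 : 6 : 8).
Normalizing by 10+6+8 = 24 gives (5/12, 1/4, 1/3).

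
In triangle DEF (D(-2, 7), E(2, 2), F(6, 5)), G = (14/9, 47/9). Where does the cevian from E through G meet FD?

(10/7, 43/7)

Barycentric coordinates of G with respect to DEF: (4/9, 2/9, 1/3).
On side FD the E-coordinate is zero; dropping G's E-weight 2/9 and renormalizing the remaining 1/3 : 4/9 gives weights 3/7, 4/7 on F, D.
H = (3/7)·(6, 5) + (4/7)·(-2, 7) = (10/7, 43/7).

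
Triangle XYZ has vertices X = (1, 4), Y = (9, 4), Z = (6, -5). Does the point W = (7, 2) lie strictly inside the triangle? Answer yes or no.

yes

Barycentric coordinates of W: (1/6, 11/18, 2/9).
The three coordinates are positive, positive, positive; a point is interior exactly when all three are positive.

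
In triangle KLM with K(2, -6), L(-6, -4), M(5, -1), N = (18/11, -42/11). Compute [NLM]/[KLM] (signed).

5/11

[KLM] = ½·(2·(-4−(-1)) + (-6)·(-1−(-6)) + 5·(-6−(-4))) = ½·(-6 − 30 − 10) = -23.
[NLM] = ½·((18/11)·(-4−(-1)) + (-6)·(-1−(-42/11)) + 5·(-42/11−(-4))) = ½·(-54/11 − 186/11 + 10/11) = -115/11, so the ratio is (-115/11)/(-23) = 5/11.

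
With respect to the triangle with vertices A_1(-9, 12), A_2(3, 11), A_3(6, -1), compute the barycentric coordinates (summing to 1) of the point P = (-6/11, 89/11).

(4/11, 4/11, 3/11)

Signed area of the reference triangle: [A_1A_2A_3] = ½·((-9)·(11−(-1)) + 3·(-1−12) + 6·(12−11)) = ½·(-108 − 39 + 6) = -141/2.
[PA_2A_3] = ½·((-6/11)·(11−(-1)) + 3·(-1−(89/11)) + 6·(89/11−11)) = ½·(-72/11 − 300/11 − 192/11) = -282/11, so the A_1-coordinate is (-282/11)/(-141/2) = 4/11.
[A_1PA_3] = ½·((-9)·(89/11−(-1)) + (-6/11)·(-1−12) + 6·(12−(89/11))) = ½·(-900/11 + 78/11 + 258/11) = -282/11, so the A_2-coordinate is 4/11.
[A_1A_2P] = ½·((-9)·(11−(89/11)) + 3·(89/11−12) + (-6/11)·(12−11)) = ½·(-288/11 − 129/11 − 6/11) = -423/22, so the A_3-coordinate is 3/11.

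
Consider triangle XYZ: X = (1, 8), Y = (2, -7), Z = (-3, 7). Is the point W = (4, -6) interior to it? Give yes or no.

Barycentric coordinates of W: (33/61, 59/61, -31/61).
The three coordinates are positive, positive, negative; a point is interior exactly when all three are positive.

no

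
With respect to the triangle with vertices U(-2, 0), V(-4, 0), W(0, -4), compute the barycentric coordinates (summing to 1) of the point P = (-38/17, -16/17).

Signed area of the reference triangle: [UVW] = ½·((-2)·(0−(-4)) + (-4)·(-4−0) + 0·(0−0)) = ½·(-8 + 16 + 0) = 4.
[PVW] = ½·((-38/17)·(0−(-4)) + (-4)·(-4−(-16/17)) + 0·(-16/17−0)) = ½·(-152/17 + 208/17 + 0) = 28/17, so the U-coordinate is (28/17)/4 = 7/17.
[UPW] = ½·((-2)·(-16/17−(-4)) + (-38/17)·(-4−0) + 0·(0−(-16/17))) = ½·(-104/17 + 152/17 + 0) = 24/17, so the V-coordinate is 6/17.
[UVP] = ½·((-2)·(0−(-16/17)) + (-4)·(-16/17−0) + (-38/17)·(0−0)) = ½·(-32/17 + 64/17 + 0) = 16/17, so the W-coordinate is 4/17.

(7/17, 6/17, 4/17)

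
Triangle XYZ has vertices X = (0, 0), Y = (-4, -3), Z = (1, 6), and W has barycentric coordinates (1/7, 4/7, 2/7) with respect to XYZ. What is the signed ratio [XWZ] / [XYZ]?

The signed ratio [XWZ]/[XYZ] equals the barycentric coordinate of W at vertex Y, which is 4/7.

4/7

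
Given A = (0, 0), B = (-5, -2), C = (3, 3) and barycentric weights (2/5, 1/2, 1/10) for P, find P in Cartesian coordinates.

P = (2/5)·A + (1/2)·B + (1/10)·C.
x-coordinate: (2/5)·0 + (1/2)·(-5) + (1/10)·3 = -11/5.
y-coordinate: (2/5)·0 + (1/2)·(-2) + (1/10)·3 = -7/10.

(-11/5, -7/10)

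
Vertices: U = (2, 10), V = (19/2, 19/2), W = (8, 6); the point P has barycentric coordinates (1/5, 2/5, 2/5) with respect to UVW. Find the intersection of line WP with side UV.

(7, 29/3)

Line WP meets UV where the W-coordinate vanishes; zeroing P's W-weight and renormalizing leaves U, V-weights 1/5 : 2/5 → (1/3, 2/3).
So Q = (1/3)·U + (2/3)·V = (7, 29/3).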